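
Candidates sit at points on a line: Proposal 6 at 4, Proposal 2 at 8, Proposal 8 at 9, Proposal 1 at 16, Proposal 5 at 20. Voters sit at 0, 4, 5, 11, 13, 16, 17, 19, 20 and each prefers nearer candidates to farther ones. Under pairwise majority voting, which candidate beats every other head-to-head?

Proposal 1

With single-peaked preferences on a line, the Condorcet winner is the candidate closest to the median voter.
The median voter (position 13) is closest to Proposal 1 at 16.
Check: Proposal 1 vs Proposal 2 — voters closer to Proposal 1: 5 of 9.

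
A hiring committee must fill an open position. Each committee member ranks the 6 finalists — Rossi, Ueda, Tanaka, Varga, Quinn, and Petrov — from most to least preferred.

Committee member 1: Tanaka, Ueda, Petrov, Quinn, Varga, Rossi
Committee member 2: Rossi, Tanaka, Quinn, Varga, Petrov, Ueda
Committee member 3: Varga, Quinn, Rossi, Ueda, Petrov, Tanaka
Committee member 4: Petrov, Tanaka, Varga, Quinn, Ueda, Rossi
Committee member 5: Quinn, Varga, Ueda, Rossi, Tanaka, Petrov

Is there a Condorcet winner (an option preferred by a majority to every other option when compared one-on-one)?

Head-to-head results (5 voters total):
Rossi vs Ueda: Ueda wins 3–2.
Rossi vs Tanaka: Rossi wins 3–2.
Rossi vs Varga: Varga wins 4–1.
Rossi vs Quinn: Quinn wins 4–1.
Rossi vs Petrov: Rossi wins 3–2.
Ueda vs Tanaka: Tanaka wins 3–2.
Ueda vs Varga: Varga wins 4–1.
Ueda vs Quinn: Quinn wins 4–1.
Ueda vs Petrov: Ueda wins 3–2.
Tanaka vs Varga: Tanaka wins 3–2.
Tanaka vs Quinn: Tanaka wins 3–2.
Tanaka vs Petrov: Tanaka wins 3–2.
Varga vs Quinn: Quinn wins 3–2.
Varga vs Petrov: Varga wins 3–2.
Quinn vs Petrov: Quinn wins 3–2.
No candidate beats all others: Rossi beats Tanaka beats Ueda beats Rossi, a majority cycle.

No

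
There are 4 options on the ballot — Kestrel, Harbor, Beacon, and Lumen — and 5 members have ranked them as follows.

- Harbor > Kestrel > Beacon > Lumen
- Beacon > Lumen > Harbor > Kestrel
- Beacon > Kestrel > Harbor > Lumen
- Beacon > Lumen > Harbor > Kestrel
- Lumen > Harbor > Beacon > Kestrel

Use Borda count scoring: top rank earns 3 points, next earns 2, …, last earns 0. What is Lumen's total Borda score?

7

Borda scores:
  Kestrel: 2 + 0 + 2 + 0 + 0 = 4
  Harbor: 3 + 1 + 1 + 1 + 2 = 8
  Beacon: 1 + 3 + 3 + 3 + 1 = 11
  Lumen: 0 + 2 + 0 + 2 + 3 = 7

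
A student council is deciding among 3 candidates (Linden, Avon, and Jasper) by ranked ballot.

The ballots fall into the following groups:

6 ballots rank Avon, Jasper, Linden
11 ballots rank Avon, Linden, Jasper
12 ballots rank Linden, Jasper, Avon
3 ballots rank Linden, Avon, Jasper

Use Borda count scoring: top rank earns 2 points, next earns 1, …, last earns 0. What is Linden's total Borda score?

Borda scores:
  Linden: 6·0 + 11·1 + 12·2 + 3·2 = 41
  Avon: 6·2 + 11·2 + 12·0 + 3·1 = 37
  Jasper: 6·1 + 11·0 + 12·1 + 3·0 = 18

41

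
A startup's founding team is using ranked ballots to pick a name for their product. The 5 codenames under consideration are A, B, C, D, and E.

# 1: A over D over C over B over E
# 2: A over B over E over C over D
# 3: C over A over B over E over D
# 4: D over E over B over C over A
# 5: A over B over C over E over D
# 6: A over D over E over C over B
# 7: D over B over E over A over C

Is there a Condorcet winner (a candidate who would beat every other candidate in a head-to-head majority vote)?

Yes

Head-to-head results (7 voters total):
A vs B: A wins 5–2.
A vs C: A wins 5–2.
A vs D: A wins 5–2.
A vs E: A wins 5–2.
B vs C: B wins 4–3.
B vs D: D wins 4–3.
B vs E: B wins 5–2.
C vs D: D wins 4–3.
C vs E: E wins 4–3.
D vs E: D wins 4–3.
A beats each rival — B (5–2), C (5–2), D (5–2), E (5–2) — so A is the Condorcet winner.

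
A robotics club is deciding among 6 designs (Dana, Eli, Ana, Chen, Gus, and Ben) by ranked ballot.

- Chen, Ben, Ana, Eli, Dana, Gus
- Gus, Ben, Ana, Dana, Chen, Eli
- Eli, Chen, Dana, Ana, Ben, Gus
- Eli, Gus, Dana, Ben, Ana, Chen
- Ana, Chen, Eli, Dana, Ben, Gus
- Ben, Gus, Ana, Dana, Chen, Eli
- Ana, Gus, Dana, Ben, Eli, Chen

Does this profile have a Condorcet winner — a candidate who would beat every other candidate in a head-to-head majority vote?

Head-to-head results (7 voters total):
Dana vs Eli: Eli wins 4–3.
Dana vs Ana: Ana wins 5–2.
Dana vs Chen: Dana wins 4–3.
Dana vs Gus: Gus wins 4–3.
Dana vs Ben: Dana wins 4–3.
Eli vs Ana: Ana wins 5–2.
Eli vs Chen: Chen wins 4–3.
Eli vs Gus: Eli wins 4–3.
Eli vs Ben: Ben wins 4–3.
Ana vs Chen: Ana wins 5–2.
Ana vs Gus: Ana wins 4–3.
Ana vs Ben: Ben wins 4–3.
Chen vs Gus: Gus wins 4–3.
Chen vs Ben: Ben wins 4–3.
Gus vs Ben: Ben wins 4–3.
No candidate beats all others: Dana beats Chen beats Eli beats Dana, a majority cycle.

No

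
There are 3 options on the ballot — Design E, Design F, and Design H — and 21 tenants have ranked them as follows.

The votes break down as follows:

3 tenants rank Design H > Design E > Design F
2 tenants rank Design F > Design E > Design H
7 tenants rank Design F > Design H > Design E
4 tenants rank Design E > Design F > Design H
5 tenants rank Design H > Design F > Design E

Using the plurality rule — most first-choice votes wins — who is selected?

First-place vote totals:
  Design E: 4
  Design F: 9
  Design H: 8
Design F has the most first-place votes.

Design F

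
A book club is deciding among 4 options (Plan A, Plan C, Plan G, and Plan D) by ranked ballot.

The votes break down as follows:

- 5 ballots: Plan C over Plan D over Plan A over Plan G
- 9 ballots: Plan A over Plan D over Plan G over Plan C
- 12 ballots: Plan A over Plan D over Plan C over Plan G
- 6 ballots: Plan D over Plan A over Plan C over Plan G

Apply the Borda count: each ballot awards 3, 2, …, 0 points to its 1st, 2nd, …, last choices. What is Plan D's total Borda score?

Borda scores:
  Plan A: 5·1 + 9·3 + 12·3 + 6·2 = 80
  Plan C: 5·3 + 9·0 + 12·1 + 6·1 = 33
  Plan G: 5·0 + 9·1 + 12·0 + 6·0 = 9
  Plan D: 5·2 + 9·2 + 12·2 + 6·3 = 70

70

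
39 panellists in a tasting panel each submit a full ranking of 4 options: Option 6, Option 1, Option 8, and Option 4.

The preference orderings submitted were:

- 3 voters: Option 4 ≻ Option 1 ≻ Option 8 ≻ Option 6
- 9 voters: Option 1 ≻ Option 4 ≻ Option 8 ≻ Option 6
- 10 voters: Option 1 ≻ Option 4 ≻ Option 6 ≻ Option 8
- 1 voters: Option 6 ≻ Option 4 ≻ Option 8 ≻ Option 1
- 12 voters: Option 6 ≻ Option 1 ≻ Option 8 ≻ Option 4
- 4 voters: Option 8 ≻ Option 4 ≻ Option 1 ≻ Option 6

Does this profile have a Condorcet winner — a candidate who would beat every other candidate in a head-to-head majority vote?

Head-to-head results (39 voters total):
Option 6 vs Option 1: Option 1 wins 26–13.
Option 6 vs Option 8: Option 6 wins 23–16.
Option 6 vs Option 4: Option 4 wins 26–13.
Option 1 vs Option 8: Option 1 wins 34–5.
Option 1 vs Option 4: Option 1 wins 31–8.
Option 8 vs Option 4: Option 4 wins 23–16.
Option 1 beats each rival — Option 6 (26–13), Option 8 (34–5), Option 4 (31–8) — so Option 1 is the Condorcet winner.

Yes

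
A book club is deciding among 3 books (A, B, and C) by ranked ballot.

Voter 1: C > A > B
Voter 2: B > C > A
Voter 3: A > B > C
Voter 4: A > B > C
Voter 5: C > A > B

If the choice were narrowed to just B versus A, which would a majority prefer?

Ballots ranking B above A: 1.
Ballots ranking A above B: 4.
A wins the head-to-head, 4–1.

A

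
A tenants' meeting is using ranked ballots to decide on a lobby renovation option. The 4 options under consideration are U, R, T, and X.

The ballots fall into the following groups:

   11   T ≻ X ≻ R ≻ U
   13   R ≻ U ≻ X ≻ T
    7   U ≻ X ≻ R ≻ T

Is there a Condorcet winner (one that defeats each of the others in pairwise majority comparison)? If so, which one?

Head-to-head results (31 voters total):
U vs R: R wins 24–7.
U vs T: U wins 20–11.
U vs X: U wins 20–11.
R vs T: R wins 20–11.
R vs X: X wins 18–13.
T vs X: X wins 20–11.
No candidate beats all others: U beats X beats R beats U, a majority cycle.

No Condorcet winner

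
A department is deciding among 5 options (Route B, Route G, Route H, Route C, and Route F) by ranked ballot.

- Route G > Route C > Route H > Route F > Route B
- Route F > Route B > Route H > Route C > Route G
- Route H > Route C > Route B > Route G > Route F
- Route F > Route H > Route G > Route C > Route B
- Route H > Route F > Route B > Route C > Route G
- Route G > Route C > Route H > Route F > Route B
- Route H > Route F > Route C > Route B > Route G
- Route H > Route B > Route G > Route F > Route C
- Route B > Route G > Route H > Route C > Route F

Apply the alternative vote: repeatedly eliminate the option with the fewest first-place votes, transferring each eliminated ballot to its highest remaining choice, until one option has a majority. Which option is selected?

Route H

Round 1: Route H 4, Route G 2, Route F 2, Route B 1, Route C 0. Route C has the fewest and is eliminated.
Round 2: Route H 4, Route G 2, Route F 2, Route B 1. Route B has the fewest and is eliminated.
Round 3: Route H 4, Route G 3, Route F 2. Route F has the fewest and is eliminated.
Round 4: Route H 6, Route G 3. Route H has a majority.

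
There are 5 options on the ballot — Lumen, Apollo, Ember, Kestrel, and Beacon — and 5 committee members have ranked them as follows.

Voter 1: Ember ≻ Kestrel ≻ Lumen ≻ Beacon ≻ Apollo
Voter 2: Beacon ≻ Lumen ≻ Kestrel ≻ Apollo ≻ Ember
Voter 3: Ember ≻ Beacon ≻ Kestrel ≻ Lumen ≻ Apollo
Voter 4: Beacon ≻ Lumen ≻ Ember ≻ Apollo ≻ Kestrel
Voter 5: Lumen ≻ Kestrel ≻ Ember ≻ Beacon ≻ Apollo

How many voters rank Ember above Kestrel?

3

Ballots ranking Ember above Kestrel: 3.
Ballots ranking Kestrel above Ember: 2.
So 3 of 5 voters prefer Ember to Kestrel.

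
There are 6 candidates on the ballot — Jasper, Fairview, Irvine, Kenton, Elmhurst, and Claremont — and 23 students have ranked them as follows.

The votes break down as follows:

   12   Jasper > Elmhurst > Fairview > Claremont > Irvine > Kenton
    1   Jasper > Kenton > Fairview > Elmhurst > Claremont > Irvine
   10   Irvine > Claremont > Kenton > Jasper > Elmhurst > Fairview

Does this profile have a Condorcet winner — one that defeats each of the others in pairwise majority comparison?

Yes

Head-to-head results (23 voters total):
Jasper vs Fairview: Jasper wins 23–0.
Jasper vs Irvine: Jasper wins 13–10.
Jasper vs Kenton: Jasper wins 13–10.
Jasper vs Elmhurst: Jasper wins 23–0.
Jasper vs Claremont: Jasper wins 13–10.
Fairview vs Irvine: Fairview wins 13–10.
Fairview vs Kenton: Fairview wins 12–11.
Fairview vs Elmhurst: Elmhurst wins 22–1.
Fairview vs Claremont: Fairview wins 13–10.
Irvine vs Kenton: Irvine wins 22–1.
Irvine vs Elmhurst: Elmhurst wins 13–10.
Irvine vs Claremont: Claremont wins 13–10.
Kenton vs Elmhurst: Elmhurst wins 12–11.
Kenton vs Claremont: Claremont wins 22–1.
Elmhurst vs Claremont: Elmhurst wins 13–10.
Jasper beats each rival — Fairview (23–0), Irvine (13–10), Kenton (13–10), Elmhurst (23–0), Claremont (13–10) — so Jasper is the Condorcet winner.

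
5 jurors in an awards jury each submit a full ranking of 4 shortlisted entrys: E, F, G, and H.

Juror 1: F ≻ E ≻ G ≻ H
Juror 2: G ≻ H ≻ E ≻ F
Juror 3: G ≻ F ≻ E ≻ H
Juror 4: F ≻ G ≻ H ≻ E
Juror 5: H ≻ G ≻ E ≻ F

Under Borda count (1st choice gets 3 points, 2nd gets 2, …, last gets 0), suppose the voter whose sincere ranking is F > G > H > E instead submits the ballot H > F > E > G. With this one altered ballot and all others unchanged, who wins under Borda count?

Borda totals with the altered ballot: E 6, F 7, G 9, H 8.
The winner is unchanged: still G.

G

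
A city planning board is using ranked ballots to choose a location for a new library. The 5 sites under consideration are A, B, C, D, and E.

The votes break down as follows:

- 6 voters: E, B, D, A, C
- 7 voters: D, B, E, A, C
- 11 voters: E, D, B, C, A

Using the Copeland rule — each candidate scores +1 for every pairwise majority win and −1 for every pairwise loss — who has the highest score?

Pairwise results:
  A vs B: B wins 24–0.
  A vs C: A wins 13–11.
  A vs D: D wins 24–0.
  A vs E: E wins 24–0.
  B vs C: B wins 24–0.
  B vs D: D wins 18–6.
  B vs E: E wins 17–7.
  C vs D: D wins 24–0.
  C vs E: E wins 24–0.
  D vs E: E wins 17–7.
Copeland scores (wins − losses):
  A: 1 − 3 = -2
  B: 2 − 2 = 0
  C: 0 − 4 = -4
  D: 3 − 1 = 2
  E: 4 − 0 = 4
E has the best Copeland score.

E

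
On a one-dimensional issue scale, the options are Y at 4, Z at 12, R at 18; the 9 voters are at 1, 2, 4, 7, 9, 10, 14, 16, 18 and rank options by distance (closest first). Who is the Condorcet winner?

Z

With single-peaked preferences on a line, the Condorcet winner is the candidate closest to the median voter.
The median voter (position 9) is closest to Z at 12.
Check: Z vs R — voters closer to Z: 7 of 9.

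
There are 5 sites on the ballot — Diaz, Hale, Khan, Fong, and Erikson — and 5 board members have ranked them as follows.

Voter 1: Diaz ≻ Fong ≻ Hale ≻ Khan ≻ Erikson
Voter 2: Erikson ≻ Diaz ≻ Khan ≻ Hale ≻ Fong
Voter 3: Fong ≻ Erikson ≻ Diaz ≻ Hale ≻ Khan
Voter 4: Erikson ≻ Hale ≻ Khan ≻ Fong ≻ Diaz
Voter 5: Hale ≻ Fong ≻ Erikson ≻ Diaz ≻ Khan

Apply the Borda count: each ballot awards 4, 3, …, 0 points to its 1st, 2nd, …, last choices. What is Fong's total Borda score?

Borda scores:
  Diaz: 4 + 3 + 2 + 0 + 1 = 10
  Hale: 2 + 1 + 1 + 3 + 4 = 11
  Khan: 1 + 2 + 0 + 2 + 0 = 5
  Fong: 3 + 0 + 4 + 1 + 3 = 11
  Erikson: 0 + 4 + 3 + 4 + 2 = 13

11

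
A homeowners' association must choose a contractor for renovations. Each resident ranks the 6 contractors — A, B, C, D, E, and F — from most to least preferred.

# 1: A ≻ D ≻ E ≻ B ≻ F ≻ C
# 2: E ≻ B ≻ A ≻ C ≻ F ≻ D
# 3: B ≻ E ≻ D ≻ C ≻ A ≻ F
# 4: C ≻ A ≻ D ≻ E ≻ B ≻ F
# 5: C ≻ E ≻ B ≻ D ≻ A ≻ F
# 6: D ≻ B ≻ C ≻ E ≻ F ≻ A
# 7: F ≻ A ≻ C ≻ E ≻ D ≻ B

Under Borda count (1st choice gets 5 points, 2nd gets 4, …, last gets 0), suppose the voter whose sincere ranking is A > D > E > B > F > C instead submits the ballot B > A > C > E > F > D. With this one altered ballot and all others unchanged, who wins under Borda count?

Borda totals with the altered ballot: A 17, B 22, C 23, D 14, E 21, F 8.
The switch changes the winner from E to C.

C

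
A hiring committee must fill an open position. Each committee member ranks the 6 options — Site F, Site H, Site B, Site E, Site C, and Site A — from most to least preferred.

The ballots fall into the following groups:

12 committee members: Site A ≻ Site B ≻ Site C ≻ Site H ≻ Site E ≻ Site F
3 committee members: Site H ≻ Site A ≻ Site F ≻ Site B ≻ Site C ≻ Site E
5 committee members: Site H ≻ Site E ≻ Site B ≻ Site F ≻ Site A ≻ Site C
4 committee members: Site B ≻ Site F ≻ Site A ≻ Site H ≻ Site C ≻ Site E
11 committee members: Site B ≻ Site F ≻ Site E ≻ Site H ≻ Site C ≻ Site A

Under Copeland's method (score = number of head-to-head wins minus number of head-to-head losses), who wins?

Pairwise results:
  Site F vs Site H: Site H wins 20–15.
  Site F vs Site B: Site B wins 32–3.
  Site F vs Site E: Site F wins 18–17.
  Site F vs Site C: Site F wins 23–12.
  Site F vs Site A: Site F wins 20–15.
  Site H vs Site B: Site B wins 27–8.
  Site H vs Site E: Site H wins 24–11.
  Site H vs Site C: Site H wins 23–12.
  Site H vs Site A: Site H wins 19–16.
  Site B vs Site E: Site B wins 30–5.
  Site B vs Site C: Site B wins 35–0.
  Site B vs Site A: Site B wins 20–15.
  Site E vs Site C: Site C wins 19–16.
  Site E vs Site A: Site A wins 19–16.
  Site C vs Site A: Site A wins 24–11.
Copeland scores (wins − losses):
  Site F: 3 − 2 = 1
  Site H: 4 − 1 = 3
  Site B: 5 − 0 = 5
  Site E: 0 − 5 = -5
  Site C: 1 − 4 = -3
  Site A: 2 − 3 = -1
Site B has the best Copeland score.

Site B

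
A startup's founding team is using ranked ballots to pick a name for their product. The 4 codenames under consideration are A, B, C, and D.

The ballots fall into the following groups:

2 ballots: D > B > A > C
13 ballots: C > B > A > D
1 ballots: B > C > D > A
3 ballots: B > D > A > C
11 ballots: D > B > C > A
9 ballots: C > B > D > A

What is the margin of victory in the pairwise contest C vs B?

5

Ballots ranking C above B: 13+9 = 22.
Ballots ranking B above C: 2+1+3+11 = 17.
C wins 22–17, a margin of 5.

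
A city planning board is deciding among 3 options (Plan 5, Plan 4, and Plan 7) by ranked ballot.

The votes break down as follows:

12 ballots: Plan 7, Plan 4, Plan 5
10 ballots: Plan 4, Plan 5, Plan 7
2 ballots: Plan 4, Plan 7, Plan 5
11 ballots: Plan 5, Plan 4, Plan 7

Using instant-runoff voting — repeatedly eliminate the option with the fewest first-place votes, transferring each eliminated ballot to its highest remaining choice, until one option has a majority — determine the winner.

Round 1: Plan 4 12, Plan 7 12, Plan 5 11. Plan 5 has the fewest and is eliminated.
Round 2: Plan 4 23, Plan 7 12. Plan 4 has a majority.

Plan 4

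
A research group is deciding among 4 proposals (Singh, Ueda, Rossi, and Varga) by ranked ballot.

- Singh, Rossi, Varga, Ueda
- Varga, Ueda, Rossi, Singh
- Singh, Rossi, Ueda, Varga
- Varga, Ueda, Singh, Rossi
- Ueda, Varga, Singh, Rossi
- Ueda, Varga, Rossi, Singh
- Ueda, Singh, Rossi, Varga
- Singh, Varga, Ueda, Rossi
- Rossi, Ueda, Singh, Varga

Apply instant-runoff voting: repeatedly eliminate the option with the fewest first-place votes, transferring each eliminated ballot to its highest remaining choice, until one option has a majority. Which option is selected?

Ueda

Round 1: Singh 3, Ueda 3, Varga 2, Rossi 1. Rossi has the fewest and is eliminated.
Round 2: Ueda 4, Singh 3, Varga 2. Varga has the fewest and is eliminated.
Round 3: Ueda 6, Singh 3. Ueda has a majority.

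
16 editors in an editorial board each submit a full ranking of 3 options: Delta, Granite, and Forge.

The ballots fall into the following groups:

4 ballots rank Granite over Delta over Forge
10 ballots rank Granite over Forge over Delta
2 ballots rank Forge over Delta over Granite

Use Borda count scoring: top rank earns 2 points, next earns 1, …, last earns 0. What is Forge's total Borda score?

Borda scores:
  Delta: 4·1 + 10·0 + 2·1 = 6
  Granite: 4·2 + 10·2 + 2·0 = 28
  Forge: 4·0 + 10·1 + 2·2 = 14

14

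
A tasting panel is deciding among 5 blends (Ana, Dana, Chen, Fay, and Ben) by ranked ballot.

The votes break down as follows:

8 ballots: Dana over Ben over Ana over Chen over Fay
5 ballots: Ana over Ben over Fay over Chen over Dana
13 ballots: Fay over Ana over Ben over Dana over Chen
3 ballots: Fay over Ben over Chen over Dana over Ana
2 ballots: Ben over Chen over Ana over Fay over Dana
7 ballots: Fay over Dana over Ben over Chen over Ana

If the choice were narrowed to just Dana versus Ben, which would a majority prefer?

Ballots ranking Dana above Ben: 8+7 = 15.
Ballots ranking Ben above Dana: 5+13+3+2 = 23.
Ben wins the head-to-head, 23–15.

Ben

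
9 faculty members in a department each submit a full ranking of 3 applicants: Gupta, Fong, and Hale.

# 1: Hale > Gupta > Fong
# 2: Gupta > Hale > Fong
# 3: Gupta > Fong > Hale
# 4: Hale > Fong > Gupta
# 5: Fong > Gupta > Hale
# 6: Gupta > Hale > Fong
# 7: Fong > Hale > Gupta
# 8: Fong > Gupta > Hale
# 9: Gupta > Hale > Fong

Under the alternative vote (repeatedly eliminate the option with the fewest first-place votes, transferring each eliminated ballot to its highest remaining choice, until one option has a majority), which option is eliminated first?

Hale

Round 1: Gupta 4, Fong 3, Hale 2. Hale has the fewest and is eliminated.
Round 2: Gupta 5, Fong 4. Gupta has a majority.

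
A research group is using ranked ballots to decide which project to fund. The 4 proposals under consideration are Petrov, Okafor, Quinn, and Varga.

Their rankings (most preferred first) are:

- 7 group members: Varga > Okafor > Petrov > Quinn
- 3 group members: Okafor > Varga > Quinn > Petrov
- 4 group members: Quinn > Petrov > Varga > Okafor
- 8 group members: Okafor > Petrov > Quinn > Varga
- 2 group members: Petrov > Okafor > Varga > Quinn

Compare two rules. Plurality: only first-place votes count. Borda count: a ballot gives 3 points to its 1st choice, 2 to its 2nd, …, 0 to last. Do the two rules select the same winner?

Plurality first-place counts: Petrov 2, Okafor 11, Quinn 4, Varga 7 → Okafor.
Borda totals: Petrov 37, Okafor 51, Quinn 23, Varga 33 → Okafor.
The two rules agree on Okafor.

Yes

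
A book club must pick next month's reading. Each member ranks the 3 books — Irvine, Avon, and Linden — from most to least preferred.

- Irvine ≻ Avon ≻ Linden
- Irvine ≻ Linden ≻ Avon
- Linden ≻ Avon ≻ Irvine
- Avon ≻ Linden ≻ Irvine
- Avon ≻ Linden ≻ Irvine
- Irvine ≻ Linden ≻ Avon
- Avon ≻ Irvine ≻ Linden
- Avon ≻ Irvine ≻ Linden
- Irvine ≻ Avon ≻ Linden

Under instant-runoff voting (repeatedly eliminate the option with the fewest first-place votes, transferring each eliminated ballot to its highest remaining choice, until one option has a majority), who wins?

Round 1: Irvine 4, Avon 4, Linden 1. Linden has the fewest and is eliminated.
Round 2: Avon 5, Irvine 4. Avon has a majority.

Avon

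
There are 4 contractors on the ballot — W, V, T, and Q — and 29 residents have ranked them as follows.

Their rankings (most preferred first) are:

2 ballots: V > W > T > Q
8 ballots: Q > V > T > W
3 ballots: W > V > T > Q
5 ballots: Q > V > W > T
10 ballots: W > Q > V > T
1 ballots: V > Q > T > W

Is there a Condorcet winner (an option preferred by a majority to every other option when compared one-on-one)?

Head-to-head results (29 voters total):
W vs V: V wins 16–13.
W vs T: W wins 20–9.
W vs Q: W wins 15–14.
V vs T: V wins 29–0.
V vs Q: Q wins 23–6.
T vs Q: Q wins 24–5.
No candidate beats all others: W beats Q beats V beats W, a majority cycle.

No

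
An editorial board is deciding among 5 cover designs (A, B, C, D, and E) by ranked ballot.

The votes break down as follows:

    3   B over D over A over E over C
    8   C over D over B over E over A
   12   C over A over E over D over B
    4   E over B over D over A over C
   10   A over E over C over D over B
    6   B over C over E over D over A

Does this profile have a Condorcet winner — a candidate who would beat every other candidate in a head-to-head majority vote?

Yes

Head-to-head results (43 voters total):
A vs B: A wins 22–21.
A vs C: C wins 26–17.
A vs D: A wins 22–21.
A vs E: A wins 25–18.
B vs C: C wins 30–13.
B vs D: D wins 30–13.
B vs E: E wins 26–17.
C vs D: C wins 36–7.
C vs E: C wins 26–17.
D vs E: E wins 32–11.
C beats each rival — A (26–17), B (30–13), D (36–7), E (26–17) — so C is the Condorcet winner.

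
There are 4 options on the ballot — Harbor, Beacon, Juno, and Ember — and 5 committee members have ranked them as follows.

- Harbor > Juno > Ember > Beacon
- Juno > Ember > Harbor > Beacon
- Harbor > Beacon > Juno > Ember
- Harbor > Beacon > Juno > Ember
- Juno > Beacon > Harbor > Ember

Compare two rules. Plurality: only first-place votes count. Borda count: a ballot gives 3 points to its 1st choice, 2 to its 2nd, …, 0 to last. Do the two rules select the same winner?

Yes

Plurality first-place counts: Harbor 3, Beacon 0, Juno 2, Ember 0 → Harbor.
Borda totals: Harbor 11, Beacon 6, Juno 10, Ember 3 → Harbor.
The two rules agree on Harbor.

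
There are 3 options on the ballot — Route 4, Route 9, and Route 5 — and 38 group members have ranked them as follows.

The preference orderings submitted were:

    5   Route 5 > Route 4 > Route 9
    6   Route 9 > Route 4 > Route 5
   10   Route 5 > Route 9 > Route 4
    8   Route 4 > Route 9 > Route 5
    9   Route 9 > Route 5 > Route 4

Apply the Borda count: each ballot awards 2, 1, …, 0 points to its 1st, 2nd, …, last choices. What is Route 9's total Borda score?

48

Borda scores:
  Route 4: 5·1 + 6·1 + 10·0 + 8·2 + 9·0 = 27
  Route 9: 5·0 + 6·2 + 10·1 + 8·1 + 9·2 = 48
  Route 5: 5·2 + 6·0 + 10·2 + 8·0 + 9·1 = 39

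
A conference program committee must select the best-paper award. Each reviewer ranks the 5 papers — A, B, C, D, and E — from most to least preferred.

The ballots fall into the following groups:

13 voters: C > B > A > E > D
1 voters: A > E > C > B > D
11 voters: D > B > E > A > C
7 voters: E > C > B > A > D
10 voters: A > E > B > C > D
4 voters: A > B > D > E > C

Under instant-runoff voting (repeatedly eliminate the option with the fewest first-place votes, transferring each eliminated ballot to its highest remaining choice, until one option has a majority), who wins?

Round 1: A 15, C 13, D 11, E 7, B 0. B has the fewest and is eliminated.
Round 2: A 15, C 13, D 11, E 7. E has the fewest and is eliminated.
Round 3: C 20, A 15, D 11. D has the fewest and is eliminated.
Round 4: A 26, C 20. A has a majority.

A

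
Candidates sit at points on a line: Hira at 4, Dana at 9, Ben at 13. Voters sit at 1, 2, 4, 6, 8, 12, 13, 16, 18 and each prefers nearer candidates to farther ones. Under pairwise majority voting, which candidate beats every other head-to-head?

Dana

With single-peaked preferences on a line, the Condorcet winner is the candidate closest to the median voter.
The median voter (position 8) is closest to Dana at 9.
Check: Dana vs Ben — voters closer to Dana: 5 of 9.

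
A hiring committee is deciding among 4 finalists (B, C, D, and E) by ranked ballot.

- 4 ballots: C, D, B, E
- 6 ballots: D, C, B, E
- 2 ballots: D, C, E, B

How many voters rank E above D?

Ballots ranking E above D: 0.
Ballots ranking D above E: 4+6+2 = 12.
So 0 of 12 voters prefer E to D.

0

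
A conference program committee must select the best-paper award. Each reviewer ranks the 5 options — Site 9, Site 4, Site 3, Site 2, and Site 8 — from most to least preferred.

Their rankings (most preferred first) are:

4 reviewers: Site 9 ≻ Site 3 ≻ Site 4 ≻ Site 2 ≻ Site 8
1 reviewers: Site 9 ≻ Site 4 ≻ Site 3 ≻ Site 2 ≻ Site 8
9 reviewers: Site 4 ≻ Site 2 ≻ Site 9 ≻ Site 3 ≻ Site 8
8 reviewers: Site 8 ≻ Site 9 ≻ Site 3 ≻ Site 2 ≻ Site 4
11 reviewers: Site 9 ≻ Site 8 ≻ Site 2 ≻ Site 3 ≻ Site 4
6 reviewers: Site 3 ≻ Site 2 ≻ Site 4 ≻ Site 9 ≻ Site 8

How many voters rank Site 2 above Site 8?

20

Ballots ranking Site 2 above Site 8: 4+1+9+6 = 20.
Ballots ranking Site 8 above Site 2: 8+11 = 19.
So 20 of 39 voters prefer Site 2 to Site 8.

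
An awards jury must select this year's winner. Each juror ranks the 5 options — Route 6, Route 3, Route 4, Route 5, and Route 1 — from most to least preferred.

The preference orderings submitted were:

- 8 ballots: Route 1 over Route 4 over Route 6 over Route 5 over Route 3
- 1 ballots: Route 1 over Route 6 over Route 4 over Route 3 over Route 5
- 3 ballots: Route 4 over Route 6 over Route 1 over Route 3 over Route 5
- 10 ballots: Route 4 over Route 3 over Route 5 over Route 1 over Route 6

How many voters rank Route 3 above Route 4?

0

Ballots ranking Route 3 above Route 4: 0.
Ballots ranking Route 4 above Route 3: 8+1+3+10 = 22.
So 0 of 22 voters prefer Route 3 to Route 4.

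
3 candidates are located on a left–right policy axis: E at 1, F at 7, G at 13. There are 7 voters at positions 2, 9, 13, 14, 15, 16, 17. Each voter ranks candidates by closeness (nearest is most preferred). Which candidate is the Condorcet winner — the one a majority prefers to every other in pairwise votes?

G

With single-peaked preferences on a line, the Condorcet winner is the candidate closest to the median voter.
The median voter (position 14) is closest to G at 13.
Check: G vs F — voters closer to G: 5 of 7.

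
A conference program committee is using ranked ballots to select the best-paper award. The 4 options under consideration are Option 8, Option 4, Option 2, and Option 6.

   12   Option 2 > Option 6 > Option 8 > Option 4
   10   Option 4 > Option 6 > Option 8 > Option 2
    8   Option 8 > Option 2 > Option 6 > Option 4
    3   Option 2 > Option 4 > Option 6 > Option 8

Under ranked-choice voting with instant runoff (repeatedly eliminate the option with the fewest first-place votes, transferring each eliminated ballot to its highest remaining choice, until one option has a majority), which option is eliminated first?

Option 6

Round 1: Option 2 15, Option 4 10, Option 8 8, Option 6 0. Option 6 has the fewest and is eliminated.
Round 2: Option 2 15, Option 4 10, Option 8 8. Option 8 has the fewest and is eliminated.
Round 3: Option 2 23, Option 4 10. Option 2 has a majority.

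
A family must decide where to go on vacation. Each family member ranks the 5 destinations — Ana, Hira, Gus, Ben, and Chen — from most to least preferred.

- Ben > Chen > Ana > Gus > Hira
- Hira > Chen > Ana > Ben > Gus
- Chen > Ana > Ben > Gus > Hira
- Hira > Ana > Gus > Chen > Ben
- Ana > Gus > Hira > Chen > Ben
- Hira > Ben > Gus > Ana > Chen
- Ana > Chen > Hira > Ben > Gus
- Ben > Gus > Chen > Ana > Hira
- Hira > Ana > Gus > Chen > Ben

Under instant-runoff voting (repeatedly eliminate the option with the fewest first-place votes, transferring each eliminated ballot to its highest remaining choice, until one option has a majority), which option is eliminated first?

Round 1: Hira 4, Ana 2, Ben 2, Chen 1, Gus 0. Gus has the fewest and is eliminated.
Round 2: Hira 4, Ana 2, Ben 2, Chen 1. Chen has the fewest and is eliminated.
Round 3: Hira 4, Ana 3, Ben 2. Ben has the fewest and is eliminated.
Round 4: Ana 5, Hira 4. Ana has a majority.

Gus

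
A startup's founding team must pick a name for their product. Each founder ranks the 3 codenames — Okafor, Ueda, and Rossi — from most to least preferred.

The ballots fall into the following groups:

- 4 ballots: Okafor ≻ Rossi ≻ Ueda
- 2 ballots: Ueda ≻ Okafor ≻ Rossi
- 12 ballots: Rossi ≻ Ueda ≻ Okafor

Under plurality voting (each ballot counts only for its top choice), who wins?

First-place vote totals:
  Okafor: 4
  Ueda: 2
  Rossi: 12
Rossi has the most first-place votes.

Rossi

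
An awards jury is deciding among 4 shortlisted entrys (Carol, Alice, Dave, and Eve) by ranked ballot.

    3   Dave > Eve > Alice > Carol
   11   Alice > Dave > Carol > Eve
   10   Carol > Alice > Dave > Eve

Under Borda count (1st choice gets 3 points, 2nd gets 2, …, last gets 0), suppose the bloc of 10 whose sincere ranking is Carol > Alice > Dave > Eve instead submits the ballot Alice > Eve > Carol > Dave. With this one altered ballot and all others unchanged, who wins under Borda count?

Alice

Borda totals with the altered ballot: Carol 21, Alice 66, Dave 31, Eve 26.
The winner is unchanged: still Alice.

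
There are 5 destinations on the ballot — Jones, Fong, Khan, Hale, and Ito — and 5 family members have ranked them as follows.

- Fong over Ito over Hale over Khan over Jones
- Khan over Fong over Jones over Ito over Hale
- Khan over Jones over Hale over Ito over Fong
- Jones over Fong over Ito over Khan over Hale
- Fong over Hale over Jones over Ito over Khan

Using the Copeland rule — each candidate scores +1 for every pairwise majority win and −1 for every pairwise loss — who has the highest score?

Fong

Pairwise results:
  Jones vs Fong: Fong wins 3–2.
  Jones vs Khan: Khan wins 3–2.
  Jones vs Hale: Jones wins 3–2.
  Jones vs Ito: Jones wins 4–1.
  Fong vs Khan: Fong wins 3–2.
  Fong vs Hale: Fong wins 4–1.
  Fong vs Ito: Fong wins 4–1.
  Khan vs Hale: Khan wins 3–2.
  Khan vs Ito: Ito wins 3–2.
  Hale vs Ito: Ito wins 3–2.
Copeland scores (wins − losses):
  Jones: 2 − 2 = 0
  Fong: 4 − 0 = 4
  Khan: 2 − 2 = 0
  Hale: 0 − 4 = -4
  Ito: 2 − 2 = 0
Fong has the best Copeland score.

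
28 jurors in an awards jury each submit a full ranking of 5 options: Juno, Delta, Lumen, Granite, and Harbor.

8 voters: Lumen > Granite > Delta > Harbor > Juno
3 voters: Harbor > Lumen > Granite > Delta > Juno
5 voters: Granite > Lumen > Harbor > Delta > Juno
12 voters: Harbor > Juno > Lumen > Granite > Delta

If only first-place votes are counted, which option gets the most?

First-place vote totals:
  Juno: 0
  Delta: 0
  Lumen: 8
  Granite: 5
  Harbor: 15
Harbor has the most first-place votes.

Harbor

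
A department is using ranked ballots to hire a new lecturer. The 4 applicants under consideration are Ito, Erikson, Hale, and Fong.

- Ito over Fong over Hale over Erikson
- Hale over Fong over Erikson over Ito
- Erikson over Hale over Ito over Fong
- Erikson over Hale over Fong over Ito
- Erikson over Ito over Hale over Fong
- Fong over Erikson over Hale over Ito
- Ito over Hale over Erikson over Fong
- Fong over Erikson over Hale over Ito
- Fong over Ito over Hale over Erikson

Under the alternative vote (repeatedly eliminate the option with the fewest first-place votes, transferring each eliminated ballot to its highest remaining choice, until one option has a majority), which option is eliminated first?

Round 1: Erikson 3, Fong 3, Ito 2, Hale 1. Hale has the fewest and is eliminated.
Round 2: Fong 4, Erikson 3, Ito 2. Ito has the fewest and is eliminated.
Round 3: Fong 5, Erikson 4. Fong has a majority.

Hale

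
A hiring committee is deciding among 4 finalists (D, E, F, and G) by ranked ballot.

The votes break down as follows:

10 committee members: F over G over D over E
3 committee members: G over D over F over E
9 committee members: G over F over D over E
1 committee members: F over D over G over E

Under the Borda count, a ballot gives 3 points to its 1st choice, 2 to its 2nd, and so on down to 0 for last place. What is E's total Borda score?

Borda scores:
  D: 10·1 + 3·2 + 9·1 + 2 = 27
  E: 10·0 + 3·0 + 9·0 + 0 = 0
  F: 10·3 + 3·1 + 9·2 + 3 = 54
  G: 10·2 + 3·3 + 9·3 + 1 = 57

0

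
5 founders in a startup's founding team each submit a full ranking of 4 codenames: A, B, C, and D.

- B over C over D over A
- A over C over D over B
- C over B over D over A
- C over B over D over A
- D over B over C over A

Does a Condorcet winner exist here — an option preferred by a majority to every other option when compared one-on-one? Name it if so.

C

Head-to-head results (5 voters total):
A vs B: B wins 4–1.
A vs C: C wins 4–1.
A vs D: D wins 4–1.
B vs C: C wins 3–2.
B vs D: B wins 3–2.
C vs D: C wins 4–1.
C beats each rival — A (4–1), B (3–2), D (4–1) — so C is the Condorcet winner.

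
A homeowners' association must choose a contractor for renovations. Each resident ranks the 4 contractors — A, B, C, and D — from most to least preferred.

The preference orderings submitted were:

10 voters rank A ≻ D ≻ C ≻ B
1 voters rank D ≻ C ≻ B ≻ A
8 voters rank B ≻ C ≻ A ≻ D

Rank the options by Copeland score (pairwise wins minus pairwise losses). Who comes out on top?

Pairwise results:
  A vs B: A wins 10–9.
  A vs C: A wins 10–9.
  A vs D: A wins 18–1.
  B vs C: C wins 11–8.
  B vs D: D wins 11–8.
  C vs D: D wins 11–8.
Copeland scores (wins − losses):
  A: 3 − 0 = 3
  B: 0 − 3 = -3
  C: 1 − 2 = -1
  D: 2 − 1 = 1
A has the best Copeland score.

A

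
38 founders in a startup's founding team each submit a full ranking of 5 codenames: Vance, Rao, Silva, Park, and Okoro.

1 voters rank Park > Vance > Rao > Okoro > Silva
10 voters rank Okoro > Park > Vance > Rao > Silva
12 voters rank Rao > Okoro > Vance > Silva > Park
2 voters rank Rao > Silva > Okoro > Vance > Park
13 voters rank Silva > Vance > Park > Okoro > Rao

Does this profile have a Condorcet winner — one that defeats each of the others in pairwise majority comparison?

Head-to-head results (38 voters total):
Vance vs Rao: Vance wins 24–14.
Vance vs Silva: Vance wins 23–15.
Vance vs Park: Vance wins 27–11.
Vance vs Okoro: Okoro wins 24–14.
Rao vs Silva: Rao wins 25–13.
Rao vs Park: Park wins 24–14.
Rao vs Okoro: Okoro wins 23–15.
Silva vs Park: Silva wins 27–11.
Silva vs Okoro: Okoro wins 23–15.
Park vs Okoro: Okoro wins 24–14.
Okoro beats each rival — Vance (24–14), Rao (23–15), Silva (23–15), Park (24–14) — so Okoro is the Condorcet winner.

Yes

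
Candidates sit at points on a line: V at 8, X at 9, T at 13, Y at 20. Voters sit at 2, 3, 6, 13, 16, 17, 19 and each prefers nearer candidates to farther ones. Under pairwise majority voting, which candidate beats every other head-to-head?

T

With single-peaked preferences on a line, the Condorcet winner is the candidate closest to the median voter.
The median voter (position 13) is closest to T at 13.
Check: T vs V — voters closer to T: 4 of 7.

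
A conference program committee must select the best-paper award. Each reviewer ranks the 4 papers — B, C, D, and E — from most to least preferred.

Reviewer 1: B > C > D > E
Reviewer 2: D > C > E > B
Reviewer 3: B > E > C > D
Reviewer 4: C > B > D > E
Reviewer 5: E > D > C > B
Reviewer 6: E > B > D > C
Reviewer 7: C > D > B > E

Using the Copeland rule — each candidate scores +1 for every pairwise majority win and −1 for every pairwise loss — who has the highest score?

C

Pairwise results:
  B vs C: C wins 4–3.
  B vs D: B wins 4–3.
  B vs E: B wins 4–3.
  C vs D: C wins 4–3.
  C vs E: C wins 4–3.
  D vs E: D wins 4–3.
Copeland scores (wins − losses):
  B: 2 − 1 = 1
  C: 3 − 0 = 3
  D: 1 − 2 = -1
  E: 0 − 3 = -3
C has the best Copeland score.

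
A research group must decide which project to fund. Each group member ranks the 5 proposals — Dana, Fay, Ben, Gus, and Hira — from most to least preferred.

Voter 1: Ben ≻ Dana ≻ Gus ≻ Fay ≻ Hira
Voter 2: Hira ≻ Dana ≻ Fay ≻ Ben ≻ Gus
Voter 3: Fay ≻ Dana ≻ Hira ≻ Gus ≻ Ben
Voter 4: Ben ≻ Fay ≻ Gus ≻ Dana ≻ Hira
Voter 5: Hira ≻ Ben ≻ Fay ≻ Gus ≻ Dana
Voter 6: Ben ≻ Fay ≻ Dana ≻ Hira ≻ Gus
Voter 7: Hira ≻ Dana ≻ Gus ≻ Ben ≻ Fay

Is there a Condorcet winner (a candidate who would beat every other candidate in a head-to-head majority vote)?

Head-to-head results (7 voters total):
Dana vs Fay: Fay wins 4–3.
Dana vs Ben: Ben wins 4–3.
Dana vs Gus: Dana wins 5–2.
Dana vs Hira: Dana wins 4–3.
Fay vs Ben: Ben wins 5–2.
Fay vs Gus: Fay wins 5–2.
Fay vs Hira: Fay wins 4–3.
Ben vs Gus: Ben wins 5–2.
Ben vs Hira: Hira wins 4–3.
Gus vs Hira: Hira wins 5–2.
No candidate beats all others: Dana beats Hira beats Ben beats Dana, a majority cycle.

No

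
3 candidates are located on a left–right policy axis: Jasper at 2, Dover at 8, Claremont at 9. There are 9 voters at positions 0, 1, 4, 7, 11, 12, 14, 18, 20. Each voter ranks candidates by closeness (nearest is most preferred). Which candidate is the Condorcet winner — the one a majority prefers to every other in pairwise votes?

With single-peaked preferences on a line, the Condorcet winner is the candidate closest to the median voter.
The median voter (position 11) is closest to Claremont at 9.
Check: Claremont vs Dover — voters closer to Claremont: 5 of 9.

Claremont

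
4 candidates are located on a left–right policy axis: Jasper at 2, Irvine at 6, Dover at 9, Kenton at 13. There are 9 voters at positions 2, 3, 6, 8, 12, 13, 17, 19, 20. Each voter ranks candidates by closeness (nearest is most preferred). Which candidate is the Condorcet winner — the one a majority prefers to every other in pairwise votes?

Kenton

With single-peaked preferences on a line, the Condorcet winner is the candidate closest to the median voter.
The median voter (position 12) is closest to Kenton at 13.
Check: Kenton vs Dover — voters closer to Kenton: 5 of 9.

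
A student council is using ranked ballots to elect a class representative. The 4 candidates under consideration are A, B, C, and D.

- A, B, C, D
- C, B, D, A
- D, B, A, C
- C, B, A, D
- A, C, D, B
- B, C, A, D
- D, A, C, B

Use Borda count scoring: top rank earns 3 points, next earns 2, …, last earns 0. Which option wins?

Borda scores:
  A: 3 + 0 + 1 + 1 + 3 + 1 + 2 = 11
  B: 2 + 2 + 2 + 2 + 0 + 3 + 0 = 11
  C: 1 + 3 + 0 + 3 + 2 + 2 + 1 = 12
  D: 0 + 1 + 3 + 0 + 1 + 0 + 3 = 8
C has the highest total.

C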